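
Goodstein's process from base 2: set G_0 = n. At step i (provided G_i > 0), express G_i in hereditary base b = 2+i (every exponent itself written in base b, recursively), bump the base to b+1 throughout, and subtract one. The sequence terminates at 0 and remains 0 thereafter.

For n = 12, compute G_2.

1065

G_0 = 12. HB_2(12) = 2^(2 + 1) + 2^2. Bump = 108. G_1 = 107.
G_1 = 107. HB_3(107) = 3^(3 + 1) + 2·3^2 + 2·3 + 2. Bump = 1066. G_2 = 1065.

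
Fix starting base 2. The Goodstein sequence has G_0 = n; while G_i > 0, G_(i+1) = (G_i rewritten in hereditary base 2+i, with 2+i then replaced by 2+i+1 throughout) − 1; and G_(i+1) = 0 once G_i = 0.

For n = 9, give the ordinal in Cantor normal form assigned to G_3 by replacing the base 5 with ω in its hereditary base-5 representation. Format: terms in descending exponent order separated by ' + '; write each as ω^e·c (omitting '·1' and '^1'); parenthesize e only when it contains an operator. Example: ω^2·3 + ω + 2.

ω^ω·3 + ω^3·3 + ω^2·3 + ω·3 + 2

step 0: 9 = 2^(2 + 1) + 1; sub 3 for 2: 3^(3 + 1) + 1; = 82; G_1 = 82−1 = 81
step 1: 81 = 3^(3 + 1); sub 4 for 3: 4^(4 + 1); = 1024; G_2 = 1024−1 = 1023
step 2: 1023 = 3·4^4 + 3·4^3 + 3·4^2 + 3·4 + 3; sub 5 for 4: 3·5^5 + 3·5^3 + 3·5^2 + 3·5 + 3; = 9843; G_3 = 9843−1 = 9842
step 3: 9842 = 3·5^5 + 3·5^3 + 3·5^2 + 3·5 + 2; sub 6 for 5: 3·6^6 + 3·6^3 + 3·6^2 + 3·6 + 2; = 140744; G_4 = 140744−1 = 140743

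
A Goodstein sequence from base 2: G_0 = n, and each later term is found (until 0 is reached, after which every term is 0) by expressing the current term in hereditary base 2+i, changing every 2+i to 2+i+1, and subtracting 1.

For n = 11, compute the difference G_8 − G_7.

67328168473

(0) 11|_2 = 2^(2 + 1) + 2 + 1 ↦ 3^(3 + 1) + 3 + 1|_3 = 85 ⇒ 84
(1) 84|_3 = 3^(3 + 1) + 3 ↦ 4^(4 + 1) + 4|_4 = 1028 ⇒ 1027
(2) 1027|_4 = 4^(4 + 1) + 3 ↦ 5^(5 + 1) + 3|_5 = 15628 ⇒ 15627
(3) 15627|_5 = 5^(5 + 1) + 2 ↦ 6^(6 + 1) + 2|_6 = 279938 ⇒ 279937
(4) 279937|_6 = 6^(6 + 1) + 1 ↦ 7^(7 + 1) + 1|_7 = 5764802 ⇒ 5764801
(5) 5764801|_7 = 7^(7 + 1) ↦ 8^(8 + 1)|_8 = 134217728 ⇒ 134217727
(6) 134217727|_8 = 7·8^8 + 7·8^7 + 7·8^6 + 7·8^5 + 7·8^4 + 7·8^3 + 7·8^2 + 7·8 + 7 ↦ 7·9^9 + 7·9^7 + 7·9^6 + 7·9^5 + 7·9^4 + 7·9^3 + 7·9^2 + 7·9 + 7|_9 = 2749609303 ⇒ 2749609302
(7) 2749609302|_9 = 7·9^9 + 7·9^7 + 7·9^6 + 7·9^5 + 7·9^4 + 7·9^3 + 7·9^2 + 7·9 + 6 ↦ 7·10^10 + 7·10^7 + 7·10^6 + 7·10^5 + 7·10^4 + 7·10^3 + 7·10^2 + 7·10 + 6|_10 = 70077777776 ⇒ 70077777775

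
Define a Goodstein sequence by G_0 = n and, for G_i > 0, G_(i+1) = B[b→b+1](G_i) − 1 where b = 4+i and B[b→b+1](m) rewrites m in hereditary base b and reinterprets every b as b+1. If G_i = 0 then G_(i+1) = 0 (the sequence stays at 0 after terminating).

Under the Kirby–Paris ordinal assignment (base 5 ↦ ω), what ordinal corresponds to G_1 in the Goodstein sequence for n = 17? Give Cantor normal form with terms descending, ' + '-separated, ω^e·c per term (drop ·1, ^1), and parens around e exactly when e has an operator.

[0] 17 ≡ 4^2 + 1 (base 4). Lift 5: 26. −1: 25.
[1] 25 ≡ 5^2 (base 5). Lift 6: 36. −1: 35.

ω^2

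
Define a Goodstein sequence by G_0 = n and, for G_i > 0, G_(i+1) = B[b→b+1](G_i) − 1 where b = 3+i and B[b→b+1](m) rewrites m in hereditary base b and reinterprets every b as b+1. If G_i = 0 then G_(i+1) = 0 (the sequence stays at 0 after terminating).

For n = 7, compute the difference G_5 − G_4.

(0) 7|_3 = 2·3 + 1 ↦ 2·4 + 1|_4 = 9 ⇒ 8
(1) 8|_4 = 2·4 ↦ 2·5|_5 = 10 ⇒ 9
(2) 9|_5 = 5 + 4 ↦ 6 + 4|_6 = 10 ⇒ 9
(3) 9|_6 = 6 + 3 ↦ 7 + 3|_7 = 10 ⇒ 9
(4) 9|_7 = 7 + 2 ↦ 8 + 2|_8 = 10 ⇒ 9

0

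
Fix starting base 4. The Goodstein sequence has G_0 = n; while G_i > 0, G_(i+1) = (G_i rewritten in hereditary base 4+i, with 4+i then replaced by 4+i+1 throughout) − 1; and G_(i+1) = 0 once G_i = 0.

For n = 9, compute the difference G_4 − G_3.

(0) 9|_4 = 2·4 + 1 ↦ 2·5 + 1|_5 = 11 ⇒ 10
(1) 10|_5 = 2·5 ↦ 2·6|_6 = 12 ⇒ 11
(2) 11|_6 = 6 + 5 ↦ 7 + 5|_7 = 12 ⇒ 11
(3) 11|_7 = 7 + 4 ↦ 8 + 4|_8 = 12 ⇒ 11

0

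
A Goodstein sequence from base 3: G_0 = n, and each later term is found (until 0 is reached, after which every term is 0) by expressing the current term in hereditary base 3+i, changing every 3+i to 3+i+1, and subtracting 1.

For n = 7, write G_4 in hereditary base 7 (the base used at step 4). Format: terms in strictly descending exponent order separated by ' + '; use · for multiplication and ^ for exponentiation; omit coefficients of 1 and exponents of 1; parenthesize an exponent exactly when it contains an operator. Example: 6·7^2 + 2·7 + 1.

7 + 2

base 3: 7 = 2·3 + 1; at 4: 2·4 + 1 = 9; next = 8
base 4: 8 = 2·4; at 5: 2·5 = 10; next = 9
base 5: 9 = 5 + 4; at 6: 6 + 4 = 10; next = 9
base 6: 9 = 6 + 3; at 7: 7 + 3 = 10; next = 9
base 7: 9 = 7 + 2; at 8: 8 + 2 = 10; next = 9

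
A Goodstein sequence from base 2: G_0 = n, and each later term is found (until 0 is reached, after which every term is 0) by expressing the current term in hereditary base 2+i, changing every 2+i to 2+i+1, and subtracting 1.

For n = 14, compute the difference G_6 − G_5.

128542131

base 2: 14 = 2^(2 + 1) + 2^2 + 2; at 3: 3^(3 + 1) + 3^3 + 3 = 111; next = 110
base 3: 110 = 3^(3 + 1) + 3^3 + 2; at 4: 4^(4 + 1) + 4^4 + 2 = 1282; next = 1281
base 4: 1281 = 4^(4 + 1) + 4^4 + 1; at 5: 5^(5 + 1) + 5^5 + 1 = 18751; next = 18750
base 5: 18750 = 5^(5 + 1) + 5^5; at 6: 6^(6 + 1) + 6^6 = 326592; next = 326591
base 6: 326591 = 6^(6 + 1) + 5·6^5 + 5·6^4 + 5·6^3 + 5·6^2 + 5·6 + 5; at 7: 7^(7 + 1) + 5·7^5 + 5·7^4 + 5·7^3 + 5·7^2 + 5·7 + 5 = 5862841; next = 5862840
base 7: 5862840 = 7^(7 + 1) + 5·7^5 + 5·7^4 + 5·7^3 + 5·7^2 + 5·7 + 4; at 8: 8^(8 + 1) + 5·8^5 + 5·8^4 + 5·8^3 + 5·8^2 + 5·8 + 4 = 134404972; next = 134404971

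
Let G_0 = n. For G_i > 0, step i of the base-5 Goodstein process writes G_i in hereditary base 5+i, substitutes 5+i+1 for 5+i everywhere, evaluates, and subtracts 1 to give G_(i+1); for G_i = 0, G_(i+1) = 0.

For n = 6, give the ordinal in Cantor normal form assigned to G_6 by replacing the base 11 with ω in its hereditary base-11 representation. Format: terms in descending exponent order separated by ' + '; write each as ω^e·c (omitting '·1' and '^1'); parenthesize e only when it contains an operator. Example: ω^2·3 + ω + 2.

2

base 5: 6 = 5 + 1; at 6: 6 + 1 = 7; next = 6
base 6: 6 = 6; at 7: 7 = 7; next = 6
base 7: 6 = 6; at 8: 6 = 6; next = 5
base 8: 5 = 5; at 9: 5 = 5; next = 4
base 9: 4 = 4; at 10: 4 = 4; next = 3
base 10: 3 = 3; at 11: 3 = 3; next = 2
base 11: 2 = 2; at 12: 2 = 2; next = 1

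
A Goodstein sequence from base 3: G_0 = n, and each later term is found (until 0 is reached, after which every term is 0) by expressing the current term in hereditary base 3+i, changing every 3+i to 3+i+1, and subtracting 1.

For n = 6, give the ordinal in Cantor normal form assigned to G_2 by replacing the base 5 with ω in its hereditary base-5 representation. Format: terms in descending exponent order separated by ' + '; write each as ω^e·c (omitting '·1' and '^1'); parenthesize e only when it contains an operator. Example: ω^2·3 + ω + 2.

ω + 2

G_0 = 6. HB_3(6) = 2·3. Bump = 8. G_1 = 7.
G_1 = 7. HB_4(7) = 4 + 3. Bump = 8. G_2 = 7.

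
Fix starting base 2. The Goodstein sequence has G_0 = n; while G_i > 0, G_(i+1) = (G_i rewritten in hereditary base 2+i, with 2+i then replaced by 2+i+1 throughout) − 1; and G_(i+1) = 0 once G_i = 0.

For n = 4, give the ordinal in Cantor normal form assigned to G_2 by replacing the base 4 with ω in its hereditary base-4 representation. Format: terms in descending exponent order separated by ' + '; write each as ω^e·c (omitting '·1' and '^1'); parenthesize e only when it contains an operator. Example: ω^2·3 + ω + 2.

ω^2·2 + ω·2 + 1

G_0=4  [base 2] 2^2  →[2↦3]→  3^3 = 27  −1 ⇒ G_1=26
G_1=26  [base 3] 2·3^2 + 2·3 + 2  →[3↦4]→  2·4^2 + 2·4 + 2 = 42  −1 ⇒ G_2=41
G_2=41  [base 4] 2·4^2 + 2·4 + 1  →[4↦5]→  2·5^2 + 2·5 + 1 = 61  −1 ⇒ G_3=60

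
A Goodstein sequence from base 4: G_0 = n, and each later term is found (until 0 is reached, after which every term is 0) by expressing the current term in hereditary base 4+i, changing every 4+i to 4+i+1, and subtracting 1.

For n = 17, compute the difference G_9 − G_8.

3

(0) 17|_4 = 4^2 + 1 ↦ 5^2 + 1|_5 = 26 ⇒ 25
(1) 25|_5 = 5^2 ↦ 6^2|_6 = 36 ⇒ 35
(2) 35|_6 = 5·6 + 5 ↦ 5·7 + 5|_7 = 40 ⇒ 39
(3) 39|_7 = 5·7 + 4 ↦ 5·8 + 4|_8 = 44 ⇒ 43
(4) 43|_8 = 5·8 + 3 ↦ 5·9 + 3|_9 = 48 ⇒ 47
(5) 47|_9 = 5·9 + 2 ↦ 5·10 + 2|_10 = 52 ⇒ 51
(6) 51|_10 = 5·10 + 1 ↦ 5·11 + 1|_11 = 56 ⇒ 55
(7) 55|_11 = 5·11 ↦ 5·12|_12 = 60 ⇒ 59
(8) 59|_12 = 4·12 + 11 ↦ 4·13 + 11|_13 = 63 ⇒ 62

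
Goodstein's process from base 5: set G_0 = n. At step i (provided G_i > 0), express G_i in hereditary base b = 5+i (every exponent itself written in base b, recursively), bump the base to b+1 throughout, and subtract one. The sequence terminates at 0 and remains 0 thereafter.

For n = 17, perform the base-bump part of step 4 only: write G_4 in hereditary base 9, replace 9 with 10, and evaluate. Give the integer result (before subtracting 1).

26

G_0 = 17. HB_5(17) = 3·5 + 2. Bump = 20. G_1 = 19.
G_1 = 19. HB_6(19) = 3·6 + 1. Bump = 22. G_2 = 21.
G_2 = 21. HB_7(21) = 3·7. Bump = 24. G_3 = 23.
G_3 = 23. HB_8(23) = 2·8 + 7. Bump = 25. G_4 = 24.
G_4 = 24. HB_9(24) = 2·9 + 6. Bump = 26. G_5 = 25.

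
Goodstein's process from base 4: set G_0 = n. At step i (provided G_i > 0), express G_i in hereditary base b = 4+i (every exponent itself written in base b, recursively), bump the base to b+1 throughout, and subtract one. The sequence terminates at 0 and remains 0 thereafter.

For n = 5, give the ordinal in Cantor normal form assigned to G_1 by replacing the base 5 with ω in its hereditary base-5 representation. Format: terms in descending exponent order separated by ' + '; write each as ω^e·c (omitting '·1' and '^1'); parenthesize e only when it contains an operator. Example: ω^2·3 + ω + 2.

ω

base 4: 5 = 4 + 1; at 5: 5 + 1 = 6; next = 5
base 5: 5 = 5; at 6: 6 = 6; next = 5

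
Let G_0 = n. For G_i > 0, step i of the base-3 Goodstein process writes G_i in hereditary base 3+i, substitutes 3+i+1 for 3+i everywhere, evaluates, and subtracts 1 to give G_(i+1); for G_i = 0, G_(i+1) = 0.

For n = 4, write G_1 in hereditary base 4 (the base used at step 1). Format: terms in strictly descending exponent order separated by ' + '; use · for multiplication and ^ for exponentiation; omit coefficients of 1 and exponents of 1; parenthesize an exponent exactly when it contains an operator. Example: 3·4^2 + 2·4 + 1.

4 —HB3→ 3 + 1 —bump→ 4 + 1 = 5 —(−1)→ 4
4 —HB4→ 4 —bump→ 5 = 5 —(−1)→ 4

4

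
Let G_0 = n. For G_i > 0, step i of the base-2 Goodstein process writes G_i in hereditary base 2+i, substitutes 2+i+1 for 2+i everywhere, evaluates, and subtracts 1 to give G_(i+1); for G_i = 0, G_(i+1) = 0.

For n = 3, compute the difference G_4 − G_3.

-1

(0) 3|_2 = 2 + 1 ↦ 3 + 1|_3 = 4 ⇒ 3
(1) 3|_3 = 3 ↦ 4|_4 = 4 ⇒ 3
(2) 3|_4 = 3 ↦ 3|_5 = 3 ⇒ 2
(3) 2|_5 = 2 ↦ 2|_6 = 2 ⇒ 1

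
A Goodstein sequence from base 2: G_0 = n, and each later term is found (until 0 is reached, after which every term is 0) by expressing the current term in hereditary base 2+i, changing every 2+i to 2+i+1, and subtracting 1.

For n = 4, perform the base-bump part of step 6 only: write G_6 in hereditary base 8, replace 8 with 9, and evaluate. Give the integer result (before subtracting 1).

174

4 —HB2→ 2^2 —bump→ 3^3 = 27 —(−1)→ 26
26 —HB3→ 2·3^2 + 2·3 + 2 —bump→ 2·4^2 + 2·4 + 2 = 42 —(−1)→ 41
41 —HB4→ 2·4^2 + 2·4 + 1 —bump→ 2·5^2 + 2·5 + 1 = 61 —(−1)→ 60
60 —HB5→ 2·5^2 + 2·5 —bump→ 2·6^2 + 2·6 = 84 —(−1)→ 83
83 —HB6→ 2·6^2 + 6 + 5 —bump→ 2·7^2 + 7 + 5 = 110 —(−1)→ 109
109 —HB7→ 2·7^2 + 7 + 4 —bump→ 2·8^2 + 8 + 4 = 140 —(−1)→ 139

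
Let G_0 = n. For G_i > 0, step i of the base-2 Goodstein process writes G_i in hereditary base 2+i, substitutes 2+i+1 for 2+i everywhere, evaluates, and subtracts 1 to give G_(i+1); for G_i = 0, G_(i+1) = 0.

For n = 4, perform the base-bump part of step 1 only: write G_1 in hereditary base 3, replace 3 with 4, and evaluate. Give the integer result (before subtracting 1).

i=0: 4 = 2^2 (b=2); 2→3: 3^3 = 27; 27−1 = 26
i=1: 26 = 2·3^2 + 2·3 + 2 (b=3); 3→4: 2·4^2 + 2·4 + 2 = 42; 42−1 = 41

42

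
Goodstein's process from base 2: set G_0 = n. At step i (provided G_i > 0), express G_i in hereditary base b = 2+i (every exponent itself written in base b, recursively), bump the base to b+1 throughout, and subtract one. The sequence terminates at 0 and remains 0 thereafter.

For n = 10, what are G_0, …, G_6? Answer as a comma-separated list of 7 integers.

10, 83, 1025, 15625, 279935, 4215754, 84073323

G_0=10  [base 2] 2^(2 + 1) + 2  →[2↦3]→  3^(3 + 1) + 3 = 84  −1 ⇒ G_1=83
G_1=83  [base 3] 3^(3 + 1) + 2  →[3↦4]→  4^(4 + 1) + 2 = 1026  −1 ⇒ G_2=1025
G_2=1025  [base 4] 4^(4 + 1) + 1  →[4↦5]→  5^(5 + 1) + 1 = 15626  −1 ⇒ G_3=15625
G_3=15625  [base 5] 5^(5 + 1)  →[5↦6]→  6^(6 + 1) = 279936  −1 ⇒ G_4=279935
G_4=279935  [base 6] 5·6^6 + 5·6^5 + 5·6^4 + 5·6^3 + 5·6^2 + 5·6 + 5  →[6↦7]→  5·7^7 + 5·7^5 + 5·7^4 + 5·7^3 + 5·7^2 + 5·7 + 5 = 4215755  −1 ⇒ G_5=4215754
G_5=4215754  [base 7] 5·7^7 + 5·7^5 + 5·7^4 + 5·7^3 + 5·7^2 + 5·7 + 4  →[7↦8]→  5·8^8 + 5·8^5 + 5·8^4 + 5·8^3 + 5·8^2 + 5·8 + 4 = 84073324  −1 ⇒ G_6=84073323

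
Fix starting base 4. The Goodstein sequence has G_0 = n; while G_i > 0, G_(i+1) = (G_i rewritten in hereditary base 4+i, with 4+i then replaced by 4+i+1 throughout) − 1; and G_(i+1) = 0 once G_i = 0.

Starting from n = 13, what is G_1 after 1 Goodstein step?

G_0 = 13. HB_4(13) = 3·4 + 1. Bump = 16. G_1 = 15.
G_1 = 15. HB_5(15) = 3·5. Bump = 18. G_2 = 17.

15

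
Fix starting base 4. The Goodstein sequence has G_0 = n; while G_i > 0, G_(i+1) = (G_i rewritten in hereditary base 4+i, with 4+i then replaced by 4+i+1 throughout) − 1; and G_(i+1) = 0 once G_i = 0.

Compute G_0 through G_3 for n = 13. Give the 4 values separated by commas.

13, 15, 17, 18

G_0=13  [base 4] 3·4 + 1  →[4↦5]→  3·5 + 1 = 16  −1 ⇒ G_1=15
G_1=15  [base 5] 3·5  →[5↦6]→  3·6 = 18  −1 ⇒ G_2=17
G_2=17  [base 6] 2·6 + 5  →[6↦7]→  2·7 + 5 = 19  −1 ⇒ G_3=18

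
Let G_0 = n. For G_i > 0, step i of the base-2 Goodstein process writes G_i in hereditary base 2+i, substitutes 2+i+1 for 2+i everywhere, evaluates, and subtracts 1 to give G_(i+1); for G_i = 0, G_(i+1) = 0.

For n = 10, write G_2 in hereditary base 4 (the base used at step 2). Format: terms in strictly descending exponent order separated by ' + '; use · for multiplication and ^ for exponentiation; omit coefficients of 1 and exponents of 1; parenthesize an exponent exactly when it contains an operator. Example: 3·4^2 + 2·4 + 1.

4^(4 + 1) + 1

G_0 = 10. HB_2(10) = 2^(2 + 1) + 2. Bump = 84. G_1 = 83.
G_1 = 83. HB_3(83) = 3^(3 + 1) + 2. Bump = 1026. G_2 = 1025.
G_2 = 1025. HB_4(1025) = 4^(4 + 1) + 1. Bump = 15626. G_3 = 15625.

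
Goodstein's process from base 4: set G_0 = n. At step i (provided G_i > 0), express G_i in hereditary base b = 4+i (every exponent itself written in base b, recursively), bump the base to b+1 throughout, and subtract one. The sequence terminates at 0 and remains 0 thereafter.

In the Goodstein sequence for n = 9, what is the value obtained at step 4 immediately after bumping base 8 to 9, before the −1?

12

step 0: 9 = 2·4 + 1; sub 5 for 4: 2·5 + 1; = 11; G_1 = 11−1 = 10
step 1: 10 = 2·5; sub 6 for 5: 2·6; = 12; G_2 = 12−1 = 11
step 2: 11 = 6 + 5; sub 7 for 6: 7 + 5; = 12; G_3 = 12−1 = 11
step 3: 11 = 7 + 4; sub 8 for 7: 8 + 4; = 12; G_4 = 12−1 = 11
step 4: 11 = 8 + 3; sub 9 for 8: 9 + 3; = 12; G_5 = 12−1 = 11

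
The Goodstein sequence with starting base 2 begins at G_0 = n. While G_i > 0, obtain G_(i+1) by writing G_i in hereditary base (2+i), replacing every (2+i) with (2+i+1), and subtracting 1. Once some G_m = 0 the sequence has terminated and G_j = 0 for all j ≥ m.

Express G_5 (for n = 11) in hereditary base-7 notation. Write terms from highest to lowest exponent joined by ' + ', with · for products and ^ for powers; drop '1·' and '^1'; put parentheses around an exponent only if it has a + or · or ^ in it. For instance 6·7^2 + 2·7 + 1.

(0) 11|_2 = 2^(2 + 1) + 2 + 1 ↦ 3^(3 + 1) + 3 + 1|_3 = 85 ⇒ 84
(1) 84|_3 = 3^(3 + 1) + 3 ↦ 4^(4 + 1) + 4|_4 = 1028 ⇒ 1027
(2) 1027|_4 = 4^(4 + 1) + 3 ↦ 5^(5 + 1) + 3|_5 = 15628 ⇒ 15627
(3) 15627|_5 = 5^(5 + 1) + 2 ↦ 6^(6 + 1) + 2|_6 = 279938 ⇒ 279937
(4) 279937|_6 = 6^(6 + 1) + 1 ↦ 7^(7 + 1) + 1|_7 = 5764802 ⇒ 5764801
(5) 5764801|_7 = 7^(7 + 1) ↦ 8^(8 + 1)|_8 = 134217728 ⇒ 134217727

7^(7 + 1)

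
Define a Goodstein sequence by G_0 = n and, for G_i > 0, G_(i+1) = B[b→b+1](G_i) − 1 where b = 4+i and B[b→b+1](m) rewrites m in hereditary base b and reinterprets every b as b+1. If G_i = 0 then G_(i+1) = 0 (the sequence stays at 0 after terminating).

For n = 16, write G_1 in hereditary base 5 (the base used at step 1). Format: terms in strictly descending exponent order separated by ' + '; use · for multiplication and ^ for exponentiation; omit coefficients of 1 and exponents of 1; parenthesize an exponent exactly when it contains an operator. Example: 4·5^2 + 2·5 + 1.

base 4: 16 = 4^2; at 5: 5^2 = 25; next = 24
base 5: 24 = 4·5 + 4; at 6: 4·6 + 4 = 28; next = 27

4·5 + 4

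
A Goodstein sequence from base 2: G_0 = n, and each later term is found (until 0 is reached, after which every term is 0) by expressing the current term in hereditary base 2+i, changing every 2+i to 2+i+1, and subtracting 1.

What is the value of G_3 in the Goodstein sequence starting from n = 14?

18750

G_0 = 14. HB_2(14) = 2^(2 + 1) + 2^2 + 2. Bump = 111. G_1 = 110.
G_1 = 110. HB_3(110) = 3^(3 + 1) + 3^3 + 2. Bump = 1282. G_2 = 1281.
G_2 = 1281. HB_4(1281) = 4^(4 + 1) + 4^4 + 1. Bump = 18751. G_3 = 18750.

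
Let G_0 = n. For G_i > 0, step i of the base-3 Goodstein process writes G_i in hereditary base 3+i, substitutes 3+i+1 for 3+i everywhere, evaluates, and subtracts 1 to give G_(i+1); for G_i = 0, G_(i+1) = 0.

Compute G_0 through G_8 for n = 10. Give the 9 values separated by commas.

10, 16, 24, 27, 30, 33, 36, 39, 41

G_0 = 10. HB_3(10) = 3^2 + 1. Bump = 17. G_1 = 16.
G_1 = 16. HB_4(16) = 4^2. Bump = 25. G_2 = 24.
G_2 = 24. HB_5(24) = 4·5 + 4. Bump = 28. G_3 = 27.
G_3 = 27. HB_6(27) = 4·6 + 3. Bump = 31. G_4 = 30.
G_4 = 30. HB_7(30) = 4·7 + 2. Bump = 34. G_5 = 33.
G_5 = 33. HB_8(33) = 4·8 + 1. Bump = 37. G_6 = 36.
G_6 = 36. HB_9(36) = 4·9. Bump = 40. G_7 = 39.
G_7 = 39. HB_10(39) = 3·10 + 9. Bump = 42. G_8 = 41.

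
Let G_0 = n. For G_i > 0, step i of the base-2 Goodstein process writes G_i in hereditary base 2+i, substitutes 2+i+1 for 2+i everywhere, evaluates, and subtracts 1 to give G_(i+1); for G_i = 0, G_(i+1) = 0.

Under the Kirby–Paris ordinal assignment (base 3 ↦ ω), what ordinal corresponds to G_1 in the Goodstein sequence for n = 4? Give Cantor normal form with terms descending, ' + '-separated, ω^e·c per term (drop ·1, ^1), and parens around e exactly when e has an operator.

step 0: 4 = 2^2; sub 3 for 2: 3^3; = 27; G_1 = 27−1 = 26
step 1: 26 = 2·3^2 + 2·3 + 2; sub 4 for 3: 2·4^2 + 2·4 + 2; = 42; G_2 = 42−1 = 41

ω^2·2 + ω·2 + 2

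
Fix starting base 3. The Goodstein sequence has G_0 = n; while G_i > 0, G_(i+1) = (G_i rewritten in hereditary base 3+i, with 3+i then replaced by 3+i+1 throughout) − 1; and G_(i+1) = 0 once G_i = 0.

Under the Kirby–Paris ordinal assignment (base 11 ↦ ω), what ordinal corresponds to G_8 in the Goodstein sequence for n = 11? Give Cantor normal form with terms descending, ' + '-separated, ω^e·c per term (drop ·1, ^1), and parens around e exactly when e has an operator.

ω·5

G_0=11  [base 3] 3^2 + 2  →[3↦4]→  4^2 + 2 = 18  −1 ⇒ G_1=17
G_1=17  [base 4] 4^2 + 1  →[4↦5]→  5^2 + 1 = 26  −1 ⇒ G_2=25
G_2=25  [base 5] 5^2  →[5↦6]→  6^2 = 36  −1 ⇒ G_3=35
G_3=35  [base 6] 5·6 + 5  →[6↦7]→  5·7 + 5 = 40  −1 ⇒ G_4=39
G_4=39  [base 7] 5·7 + 4  →[7↦8]→  5·8 + 4 = 44  −1 ⇒ G_5=43
G_5=43  [base 8] 5·8 + 3  →[8↦9]→  5·9 + 3 = 48  −1 ⇒ G_6=47
G_6=47  [base 9] 5·9 + 2  →[9↦10]→  5·10 + 2 = 52  −1 ⇒ G_7=51
G_7=51  [base 10] 5·10 + 1  →[10↦11]→  5·11 + 1 = 56  −1 ⇒ G_8=55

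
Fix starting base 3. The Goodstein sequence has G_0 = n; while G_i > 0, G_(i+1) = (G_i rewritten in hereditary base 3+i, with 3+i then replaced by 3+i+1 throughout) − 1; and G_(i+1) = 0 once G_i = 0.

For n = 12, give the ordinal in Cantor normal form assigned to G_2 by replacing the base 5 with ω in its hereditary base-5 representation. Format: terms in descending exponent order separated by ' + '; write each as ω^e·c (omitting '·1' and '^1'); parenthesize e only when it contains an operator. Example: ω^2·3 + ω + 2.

ω^2 + 2

12 —HB3→ 3^2 + 3 —bump→ 4^2 + 4 = 20 —(−1)→ 19
19 —HB4→ 4^2 + 3 —bump→ 5^2 + 3 = 28 —(−1)→ 27
27 —HB5→ 5^2 + 2 —bump→ 6^2 + 2 = 38 —(−1)→ 37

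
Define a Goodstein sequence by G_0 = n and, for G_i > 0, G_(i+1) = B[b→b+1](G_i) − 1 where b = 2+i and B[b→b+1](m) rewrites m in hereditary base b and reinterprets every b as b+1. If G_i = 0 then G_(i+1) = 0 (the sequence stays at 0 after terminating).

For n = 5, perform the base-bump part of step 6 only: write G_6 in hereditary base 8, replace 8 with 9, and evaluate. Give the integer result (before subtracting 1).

(0) 5|_2 = 2^2 + 1 ↦ 3^3 + 1|_3 = 28 ⇒ 27
(1) 27|_3 = 3^3 ↦ 4^4|_4 = 256 ⇒ 255
(2) 255|_4 = 3·4^3 + 3·4^2 + 3·4 + 3 ↦ 3·5^3 + 3·5^2 + 3·5 + 3|_5 = 468 ⇒ 467
(3) 467|_5 = 3·5^3 + 3·5^2 + 3·5 + 2 ↦ 3·6^3 + 3·6^2 + 3·6 + 2|_6 = 776 ⇒ 775
(4) 775|_6 = 3·6^3 + 3·6^2 + 3·6 + 1 ↦ 3·7^3 + 3·7^2 + 3·7 + 1|_7 = 1198 ⇒ 1197
(5) 1197|_7 = 3·7^3 + 3·7^2 + 3·7 ↦ 3·8^3 + 3·8^2 + 3·8|_8 = 1752 ⇒ 1751

2455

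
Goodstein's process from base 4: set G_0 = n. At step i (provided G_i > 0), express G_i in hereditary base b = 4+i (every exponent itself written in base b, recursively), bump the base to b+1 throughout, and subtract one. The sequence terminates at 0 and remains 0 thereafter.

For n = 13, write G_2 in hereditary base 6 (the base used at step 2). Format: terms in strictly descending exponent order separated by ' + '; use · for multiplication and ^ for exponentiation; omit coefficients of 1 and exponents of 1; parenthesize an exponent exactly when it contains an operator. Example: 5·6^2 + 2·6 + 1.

2·6 + 5

G_0 = 13. HB_4(13) = 3·4 + 1. Bump = 16. G_1 = 15.
G_1 = 15. HB_5(15) = 3·5. Bump = 18. G_2 = 17.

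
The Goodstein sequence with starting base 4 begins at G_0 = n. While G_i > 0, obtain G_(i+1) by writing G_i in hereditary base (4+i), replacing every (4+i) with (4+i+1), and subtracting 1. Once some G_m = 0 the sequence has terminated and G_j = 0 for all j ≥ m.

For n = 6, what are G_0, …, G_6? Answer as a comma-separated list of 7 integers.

[0] 6 ≡ 4 + 2 (base 4). Lift 5: 7. −1: 6.
[1] 6 ≡ 5 + 1 (base 5). Lift 6: 7. −1: 6.
[2] 6 ≡ 6 (base 6). Lift 7: 7. −1: 6.
[3] 6 ≡ 6 (base 7). Lift 8: 6. −1: 5.
[4] 5 ≡ 5 (base 8). Lift 9: 5. −1: 4.
[5] 4 ≡ 4 (base 9). Lift 10: 4. −1: 3.

6, 6, 6, 6, 5, 4, 3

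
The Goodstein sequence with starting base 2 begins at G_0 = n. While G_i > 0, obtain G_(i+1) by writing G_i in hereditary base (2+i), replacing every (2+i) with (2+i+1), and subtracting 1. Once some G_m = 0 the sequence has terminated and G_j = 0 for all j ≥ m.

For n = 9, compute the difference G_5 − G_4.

G_0=9  [base 2] 2^(2 + 1) + 1  →[2↦3]→  3^(3 + 1) + 1 = 82  −1 ⇒ G_1=81
G_1=81  [base 3] 3^(3 + 1)  →[3↦4]→  4^(4 + 1) = 1024  −1 ⇒ G_2=1023
G_2=1023  [base 4] 3·4^4 + 3·4^3 + 3·4^2 + 3·4 + 3  →[4↦5]→  3·5^5 + 3·5^3 + 3·5^2 + 3·5 + 3 = 9843  −1 ⇒ G_3=9842
G_3=9842  [base 5] 3·5^5 + 3·5^3 + 3·5^2 + 3·5 + 2  →[5↦6]→  3·6^6 + 3·6^3 + 3·6^2 + 3·6 + 2 = 140744  −1 ⇒ G_4=140743
G_4=140743  [base 6] 3·6^6 + 3·6^3 + 3·6^2 + 3·6 + 1  →[6↦7]→  3·7^7 + 3·7^3 + 3·7^2 + 3·7 + 1 = 2471827  −1 ⇒ G_5=2471826

2331083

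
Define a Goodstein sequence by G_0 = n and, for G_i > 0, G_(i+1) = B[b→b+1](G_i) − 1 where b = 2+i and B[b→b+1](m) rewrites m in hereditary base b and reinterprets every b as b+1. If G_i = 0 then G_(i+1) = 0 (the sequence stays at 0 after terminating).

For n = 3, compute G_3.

(0) 3|_2 = 2 + 1 ↦ 3 + 1|_3 = 4 ⇒ 3
(1) 3|_3 = 3 ↦ 4|_4 = 4 ⇒ 3
(2) 3|_4 = 3 ↦ 3|_5 = 3 ⇒ 2
(3) 2|_5 = 2 ↦ 2|_6 = 2 ⇒ 1

2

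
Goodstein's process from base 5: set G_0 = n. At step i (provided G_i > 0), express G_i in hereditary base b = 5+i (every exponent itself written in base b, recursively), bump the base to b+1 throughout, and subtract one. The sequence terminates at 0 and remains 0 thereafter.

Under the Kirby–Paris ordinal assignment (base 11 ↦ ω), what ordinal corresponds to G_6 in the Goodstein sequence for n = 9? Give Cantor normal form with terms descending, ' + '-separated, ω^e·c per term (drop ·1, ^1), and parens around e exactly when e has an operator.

8

G_0 = 9. HB_5(9) = 5 + 4. Bump = 10. G_1 = 9.
G_1 = 9. HB_6(9) = 6 + 3. Bump = 10. G_2 = 9.
G_2 = 9. HB_7(9) = 7 + 2. Bump = 10. G_3 = 9.
G_3 = 9. HB_8(9) = 8 + 1. Bump = 10. G_4 = 9.
G_4 = 9. HB_9(9) = 9. Bump = 10. G_5 = 9.
G_5 = 9. HB_10(9) = 9. Bump = 9. G_6 = 8.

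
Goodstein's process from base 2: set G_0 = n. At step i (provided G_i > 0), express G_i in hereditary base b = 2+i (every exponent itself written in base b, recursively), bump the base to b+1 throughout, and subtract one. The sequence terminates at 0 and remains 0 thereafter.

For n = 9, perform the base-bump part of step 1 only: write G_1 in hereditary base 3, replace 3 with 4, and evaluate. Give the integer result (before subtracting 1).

1024

(0) 9|_2 = 2^(2 + 1) + 1 ↦ 3^(3 + 1) + 1|_3 = 82 ⇒ 81
(1) 81|_3 = 3^(3 + 1) ↦ 4^(4 + 1)|_4 = 1024 ⇒ 1023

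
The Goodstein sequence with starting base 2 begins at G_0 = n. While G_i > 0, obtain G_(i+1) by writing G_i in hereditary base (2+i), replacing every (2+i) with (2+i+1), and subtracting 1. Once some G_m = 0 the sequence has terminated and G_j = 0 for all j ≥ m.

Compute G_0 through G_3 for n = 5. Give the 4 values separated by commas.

G_0 = 5. HB_2(5) = 2^2 + 1. Bump = 28. G_1 = 27.
G_1 = 27. HB_3(27) = 3^3. Bump = 256. G_2 = 255.
G_2 = 255. HB_4(255) = 3·4^3 + 3·4^2 + 3·4 + 3. Bump = 468. G_3 = 467.

5, 27, 255, 467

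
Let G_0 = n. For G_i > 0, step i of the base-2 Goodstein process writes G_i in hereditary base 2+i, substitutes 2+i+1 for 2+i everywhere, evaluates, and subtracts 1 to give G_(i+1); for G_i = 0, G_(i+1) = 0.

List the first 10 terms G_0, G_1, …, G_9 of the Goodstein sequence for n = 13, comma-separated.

G_0 = 13. HB_2(13) = 2^(2 + 1) + 2^2 + 1. Bump = 109. G_1 = 108.
G_1 = 108. HB_3(108) = 3^(3 + 1) + 3^3. Bump = 1280. G_2 = 1279.
G_2 = 1279. HB_4(1279) = 4^(4 + 1) + 3·4^3 + 3·4^2 + 3·4 + 3. Bump = 16093. G_3 = 16092.
G_3 = 16092. HB_5(16092) = 5^(5 + 1) + 3·5^3 + 3·5^2 + 3·5 + 2. Bump = 280712. G_4 = 280711.
G_4 = 280711. HB_6(280711) = 6^(6 + 1) + 3·6^3 + 3·6^2 + 3·6 + 1. Bump = 5765999. G_5 = 5765998.
G_5 = 5765998. HB_7(5765998) = 7^(7 + 1) + 3·7^3 + 3·7^2 + 3·7. Bump = 134219480. G_6 = 134219479.
G_6 = 134219479. HB_8(134219479) = 8^(8 + 1) + 3·8^3 + 3·8^2 + 2·8 + 7. Bump = 3486786856. G_7 = 3486786855.
G_7 = 3486786855. HB_9(3486786855) = 9^(9 + 1) + 3·9^3 + 3·9^2 + 2·9 + 6. Bump = 100000003326. G_8 = 100000003325.
G_8 = 100000003325. HB_10(100000003325) = 10^(10 + 1) + 3·10^3 + 3·10^2 + 2·10 + 5. Bump = 3138428381104. G_9 = 3138428381103.

13, 108, 1279, 16092, 280711, 5765998, 134219479, 3486786855, 100000003325, 3138428381103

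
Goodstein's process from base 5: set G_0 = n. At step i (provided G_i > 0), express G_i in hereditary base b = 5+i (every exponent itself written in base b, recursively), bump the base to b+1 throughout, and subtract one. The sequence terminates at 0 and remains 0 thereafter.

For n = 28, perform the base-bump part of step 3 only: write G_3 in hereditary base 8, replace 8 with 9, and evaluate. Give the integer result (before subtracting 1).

step 0: 28 = 5^2 + 3; sub 6 for 5: 6^2 + 3; = 39; G_1 = 39−1 = 38
step 1: 38 = 6^2 + 2; sub 7 for 6: 7^2 + 2; = 51; G_2 = 51−1 = 50
step 2: 50 = 7^2 + 1; sub 8 for 7: 8^2 + 1; = 65; G_3 = 65−1 = 64
step 3: 64 = 8^2; sub 9 for 8: 9^2; = 81; G_4 = 81−1 = 80

81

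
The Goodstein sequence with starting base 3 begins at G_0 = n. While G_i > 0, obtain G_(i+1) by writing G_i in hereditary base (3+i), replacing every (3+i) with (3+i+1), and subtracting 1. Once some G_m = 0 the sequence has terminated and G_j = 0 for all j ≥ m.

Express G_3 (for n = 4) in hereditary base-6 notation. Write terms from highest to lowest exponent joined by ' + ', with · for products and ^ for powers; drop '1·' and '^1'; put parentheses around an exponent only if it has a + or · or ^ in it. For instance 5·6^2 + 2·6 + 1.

3

step 0: 4 = 3 + 1; sub 4 for 3: 4 + 1; = 5; G_1 = 5−1 = 4
step 1: 4 = 4; sub 5 for 4: 5; = 5; G_2 = 5−1 = 4
step 2: 4 = 4; sub 6 for 5: 4; = 4; G_3 = 4−1 = 3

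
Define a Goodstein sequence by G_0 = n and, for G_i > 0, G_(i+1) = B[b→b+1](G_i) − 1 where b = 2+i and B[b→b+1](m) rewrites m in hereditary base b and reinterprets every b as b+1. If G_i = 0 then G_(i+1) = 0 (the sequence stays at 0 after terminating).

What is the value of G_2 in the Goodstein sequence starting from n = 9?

1023

(0) 9|_2 = 2^(2 + 1) + 1 ↦ 3^(3 + 1) + 1|_3 = 82 ⇒ 81
(1) 81|_3 = 3^(3 + 1) ↦ 4^(4 + 1)|_4 = 1024 ⇒ 1023
(2) 1023|_4 = 3·4^4 + 3·4^3 + 3·4^2 + 3·4 + 3 ↦ 3·5^5 + 3·5^3 + 3·5^2 + 3·5 + 3|_5 = 9843 ⇒ 9842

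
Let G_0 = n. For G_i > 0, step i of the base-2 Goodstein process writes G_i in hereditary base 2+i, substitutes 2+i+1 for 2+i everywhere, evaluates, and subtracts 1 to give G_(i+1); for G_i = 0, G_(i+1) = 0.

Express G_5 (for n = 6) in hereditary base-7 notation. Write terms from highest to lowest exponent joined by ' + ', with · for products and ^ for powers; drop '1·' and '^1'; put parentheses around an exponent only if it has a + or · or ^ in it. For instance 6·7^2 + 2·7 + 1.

base 2: 6 = 2^2 + 2; at 3: 3^3 + 3 = 30; next = 29
base 3: 29 = 3^3 + 2; at 4: 4^4 + 2 = 258; next = 257
base 4: 257 = 4^4 + 1; at 5: 5^5 + 1 = 3126; next = 3125
base 5: 3125 = 5^5; at 6: 6^6 = 46656; next = 46655
base 6: 46655 = 5·6^5 + 5·6^4 + 5·6^3 + 5·6^2 + 5·6 + 5; at 7: 5·7^5 + 5·7^4 + 5·7^3 + 5·7^2 + 5·7 + 5 = 98040; next = 98039
base 7: 98039 = 5·7^5 + 5·7^4 + 5·7^3 + 5·7^2 + 5·7 + 4; at 8: 5·8^5 + 5·8^4 + 5·8^3 + 5·8^2 + 5·8 + 4 = 187244; next = 187243

5·7^5 + 5·7^4 + 5·7^3 + 5·7^2 + 5·7 + 4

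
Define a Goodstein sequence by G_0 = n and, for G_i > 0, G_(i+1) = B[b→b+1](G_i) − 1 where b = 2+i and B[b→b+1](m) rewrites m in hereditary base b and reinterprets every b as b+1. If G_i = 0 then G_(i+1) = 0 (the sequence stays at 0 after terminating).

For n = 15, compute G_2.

1283

[0] 15 ≡ 2^(2 + 1) + 2^2 + 2 + 1 (base 2). Lift 3: 112. −1: 111.
[1] 111 ≡ 3^(3 + 1) + 3^3 + 3 (base 3). Lift 4: 1284. −1: 1283.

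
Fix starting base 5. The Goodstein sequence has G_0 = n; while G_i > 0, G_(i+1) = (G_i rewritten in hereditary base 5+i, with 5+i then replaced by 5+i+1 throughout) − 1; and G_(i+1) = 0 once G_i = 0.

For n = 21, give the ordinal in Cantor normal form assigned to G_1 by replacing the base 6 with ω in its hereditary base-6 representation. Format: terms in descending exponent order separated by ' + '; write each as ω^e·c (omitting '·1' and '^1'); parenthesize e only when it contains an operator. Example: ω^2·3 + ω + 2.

[0] 21 ≡ 4·5 + 1 (base 5). Lift 6: 25. −1: 24.
[1] 24 ≡ 4·6 (base 6). Lift 7: 28. −1: 27.

ω·4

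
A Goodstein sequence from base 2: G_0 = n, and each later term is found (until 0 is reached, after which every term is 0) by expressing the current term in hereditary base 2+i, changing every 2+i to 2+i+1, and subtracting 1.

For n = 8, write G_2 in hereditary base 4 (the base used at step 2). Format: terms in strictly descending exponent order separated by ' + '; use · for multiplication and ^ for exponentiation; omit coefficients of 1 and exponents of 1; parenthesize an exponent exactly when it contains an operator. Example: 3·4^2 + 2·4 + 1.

[0] 8 ≡ 2^(2 + 1) (base 2). Lift 3: 81. −1: 80.
[1] 80 ≡ 2·3^3 + 2·3^2 + 2·3 + 2 (base 3). Lift 4: 554. −1: 553.
[2] 553 ≡ 2·4^4 + 2·4^2 + 2·4 + 1 (base 4). Lift 5: 6311. −1: 6310.

2·4^4 + 2·4^2 + 2·4 + 1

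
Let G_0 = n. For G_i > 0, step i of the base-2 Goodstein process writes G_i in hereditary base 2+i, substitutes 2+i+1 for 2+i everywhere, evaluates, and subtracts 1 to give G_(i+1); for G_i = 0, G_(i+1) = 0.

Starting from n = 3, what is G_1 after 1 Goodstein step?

i=0: 3 = 2 + 1 (b=2); 2→3: 3 + 1 = 4; 4−1 = 3
i=1: 3 = 3 (b=3); 3→4: 4 = 4; 4−1 = 3

3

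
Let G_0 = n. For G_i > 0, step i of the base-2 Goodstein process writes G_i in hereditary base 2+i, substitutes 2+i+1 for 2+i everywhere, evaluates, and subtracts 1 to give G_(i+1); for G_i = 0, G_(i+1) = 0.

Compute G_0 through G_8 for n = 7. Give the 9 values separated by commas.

7, 30, 259, 3127, 46657, 823543, 16777215, 37665879, 77777775

i=0: 7 = 2^2 + 2 + 1 (b=2); 2→3: 3^3 + 3 + 1 = 31; 31−1 = 30
i=1: 30 = 3^3 + 3 (b=3); 3→4: 4^4 + 4 = 260; 260−1 = 259
i=2: 259 = 4^4 + 3 (b=4); 4→5: 5^5 + 3 = 3128; 3128−1 = 3127
i=3: 3127 = 5^5 + 2 (b=5); 5→6: 6^6 + 2 = 46658; 46658−1 = 46657
i=4: 46657 = 6^6 + 1 (b=6); 6→7: 7^7 + 1 = 823544; 823544−1 = 823543
i=5: 823543 = 7^7 (b=7); 7→8: 8^8 = 16777216; 16777216−1 = 16777215
i=6: 16777215 = 7·8^7 + 7·8^6 + 7·8^5 + 7·8^4 + 7·8^3 + 7·8^2 + 7·8 + 7 (b=8); 8→9: 7·9^7 + 7·9^6 + 7·9^5 + 7·9^4 + 7·9^3 + 7·9^2 + 7·9 + 7 = 37665880; 37665880−1 = 37665879
i=7: 37665879 = 7·9^7 + 7·9^6 + 7·9^5 + 7·9^4 + 7·9^3 + 7·9^2 + 7·9 + 6 (b=9); 9→10: 7·10^7 + 7·10^6 + 7·10^5 + 7·10^4 + 7·10^3 + 7·10^2 + 7·10 + 6 = 77777776; 77777776−1 = 77777775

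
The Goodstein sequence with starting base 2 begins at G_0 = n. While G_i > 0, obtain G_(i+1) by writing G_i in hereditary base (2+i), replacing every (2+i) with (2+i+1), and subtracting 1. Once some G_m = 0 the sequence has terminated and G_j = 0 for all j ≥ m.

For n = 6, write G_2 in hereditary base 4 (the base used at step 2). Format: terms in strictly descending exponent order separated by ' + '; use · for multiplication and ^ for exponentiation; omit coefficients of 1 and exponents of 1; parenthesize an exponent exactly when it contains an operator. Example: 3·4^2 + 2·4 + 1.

4^4 + 1

base 2: 6 = 2^2 + 2; at 3: 3^3 + 3 = 30; next = 29
base 3: 29 = 3^3 + 2; at 4: 4^4 + 2 = 258; next = 257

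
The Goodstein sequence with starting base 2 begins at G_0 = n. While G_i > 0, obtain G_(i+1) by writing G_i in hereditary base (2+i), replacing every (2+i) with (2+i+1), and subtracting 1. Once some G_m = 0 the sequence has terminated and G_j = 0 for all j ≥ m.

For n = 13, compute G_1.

108

13 —HB2→ 2^(2 + 1) + 2^2 + 1 —bump→ 3^(3 + 1) + 3^3 + 1 = 109 —(−1)→ 108
108 —HB3→ 3^(3 + 1) + 3^3 —bump→ 4^(4 + 1) + 4^4 = 1280 —(−1)→ 1279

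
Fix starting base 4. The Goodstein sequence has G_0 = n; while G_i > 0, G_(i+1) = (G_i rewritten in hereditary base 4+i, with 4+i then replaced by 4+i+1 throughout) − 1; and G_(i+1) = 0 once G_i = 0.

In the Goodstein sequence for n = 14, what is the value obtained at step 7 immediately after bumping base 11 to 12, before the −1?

14 —HB4→ 3·4 + 2 —bump→ 3·5 + 2 = 17 —(−1)→ 16
16 —HB5→ 3·5 + 1 —bump→ 3·6 + 1 = 19 —(−1)→ 18
18 —HB6→ 3·6 —bump→ 3·7 = 21 —(−1)→ 20
20 —HB7→ 2·7 + 6 —bump→ 2·8 + 6 = 22 —(−1)→ 21
21 —HB8→ 2·8 + 5 —bump→ 2·9 + 5 = 23 —(−1)→ 22
22 —HB9→ 2·9 + 4 —bump→ 2·10 + 4 = 24 —(−1)→ 23
23 —HB10→ 2·10 + 3 —bump→ 2·11 + 3 = 25 —(−1)→ 24
24 —HB11→ 2·11 + 2 —bump→ 2·12 + 2 = 26 —(−1)→ 25

26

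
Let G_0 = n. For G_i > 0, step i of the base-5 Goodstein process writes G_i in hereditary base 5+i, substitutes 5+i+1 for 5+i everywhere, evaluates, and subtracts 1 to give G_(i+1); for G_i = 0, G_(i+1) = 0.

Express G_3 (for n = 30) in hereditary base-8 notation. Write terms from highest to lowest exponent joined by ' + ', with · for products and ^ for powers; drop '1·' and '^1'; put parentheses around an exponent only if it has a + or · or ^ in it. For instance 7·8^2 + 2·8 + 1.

8^2 + 3

i=0: 30 = 5^2 + 5 (b=5); 5→6: 6^2 + 6 = 42; 42−1 = 41
i=1: 41 = 6^2 + 5 (b=6); 6→7: 7^2 + 5 = 54; 54−1 = 53
i=2: 53 = 7^2 + 4 (b=7); 7→8: 8^2 + 4 = 68; 68−1 = 67
i=3: 67 = 8^2 + 3 (b=8); 8→9: 9^2 + 3 = 84; 84−1 = 83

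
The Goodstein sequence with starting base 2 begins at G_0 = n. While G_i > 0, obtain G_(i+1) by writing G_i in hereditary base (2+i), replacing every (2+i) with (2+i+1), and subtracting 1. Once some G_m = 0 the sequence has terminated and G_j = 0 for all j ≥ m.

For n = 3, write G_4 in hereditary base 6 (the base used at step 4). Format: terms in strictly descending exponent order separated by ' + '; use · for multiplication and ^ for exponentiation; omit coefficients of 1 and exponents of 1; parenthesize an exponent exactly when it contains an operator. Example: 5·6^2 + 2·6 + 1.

1

[0] 3 ≡ 2 + 1 (base 2). Lift 3: 4. −1: 3.
[1] 3 ≡ 3 (base 3). Lift 4: 4. −1: 3.
[2] 3 ≡ 3 (base 4). Lift 5: 3. −1: 2.
[3] 2 ≡ 2 (base 5). Lift 6: 2. −1: 1.
[4] 1 ≡ 1 (base 6). Lift 7: 1. −1: 0.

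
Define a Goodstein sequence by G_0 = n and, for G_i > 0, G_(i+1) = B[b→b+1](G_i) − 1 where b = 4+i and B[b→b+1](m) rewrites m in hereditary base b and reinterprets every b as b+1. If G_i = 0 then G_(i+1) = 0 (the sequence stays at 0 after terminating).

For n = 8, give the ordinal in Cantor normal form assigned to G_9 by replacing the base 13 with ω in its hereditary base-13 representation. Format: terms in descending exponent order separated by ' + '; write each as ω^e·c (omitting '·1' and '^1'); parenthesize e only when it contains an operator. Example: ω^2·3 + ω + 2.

6

G_0 = 8. HB_4(8) = 2·4. Bump = 10. G_1 = 9.
G_1 = 9. HB_5(9) = 5 + 4. Bump = 10. G_2 = 9.
G_2 = 9. HB_6(9) = 6 + 3. Bump = 10. G_3 = 9.
G_3 = 9. HB_7(9) = 7 + 2. Bump = 10. G_4 = 9.
G_4 = 9. HB_8(9) = 8 + 1. Bump = 10. G_5 = 9.
G_5 = 9. HB_9(9) = 9. Bump = 10. G_6 = 9.
G_6 = 9. HB_10(9) = 9. Bump = 9. G_7 = 8.
G_7 = 8. HB_11(8) = 8. Bump = 8. G_8 = 7.
G_8 = 7. HB_12(7) = 7. Bump = 7. G_9 = 6.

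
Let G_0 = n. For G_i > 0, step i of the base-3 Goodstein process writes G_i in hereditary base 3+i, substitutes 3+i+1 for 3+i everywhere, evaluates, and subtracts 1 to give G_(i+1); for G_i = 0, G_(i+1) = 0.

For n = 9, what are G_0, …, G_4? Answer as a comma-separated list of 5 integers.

G_0 = 9. HB_3(9) = 3^2. Bump = 16. G_1 = 15.
G_1 = 15. HB_4(15) = 3·4 + 3. Bump = 18. G_2 = 17.
G_2 = 17. HB_5(17) = 3·5 + 2. Bump = 20. G_3 = 19.
G_3 = 19. HB_6(19) = 3·6 + 1. Bump = 22. G_4 = 21.

9, 15, 17, 19, 21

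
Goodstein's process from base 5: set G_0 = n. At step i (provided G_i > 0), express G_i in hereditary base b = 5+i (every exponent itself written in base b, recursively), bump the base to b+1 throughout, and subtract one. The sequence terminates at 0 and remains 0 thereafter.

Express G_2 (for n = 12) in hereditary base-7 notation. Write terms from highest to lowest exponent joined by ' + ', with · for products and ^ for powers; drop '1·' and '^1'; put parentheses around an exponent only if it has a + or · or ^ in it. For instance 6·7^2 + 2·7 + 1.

2·7

step 0: 12 = 2·5 + 2; sub 6 for 5: 2·6 + 2; = 14; G_1 = 14−1 = 13
step 1: 13 = 2·6 + 1; sub 7 for 6: 2·7 + 1; = 15; G_2 = 15−1 = 14
step 2: 14 = 2·7; sub 8 for 7: 2·8; = 16; G_3 = 16−1 = 15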